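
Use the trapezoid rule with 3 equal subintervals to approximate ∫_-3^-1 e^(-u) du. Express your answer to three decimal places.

18.006

Δu = (-1 − (-3))/3 = 2/3.
f(-3) ≈ 20.086, f(-7/3) ≈ 10.312, f(-5/3) ≈ 5.294, f(-1) ≈ 2.718.
T_3 = (Δu/2)·[f(u_0) + 2f(u_1) + 2f(u_2) + f(u_3)].
Sum ≈ 18.006.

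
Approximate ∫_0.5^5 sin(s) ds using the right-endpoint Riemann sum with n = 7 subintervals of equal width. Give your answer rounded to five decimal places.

Δs = (5 − 0.5)/7 = 9/14.
Right endpoints: 8/7, 25/14, 17/7, 43/14, 26/7, 61/14, 5.
f(8/7) ≈ 0.90982, f(25/14) ≈ 0.97699, f(17/7) ≈ 0.65412, f(43/14) ≈ 0.07011, f(26/7) ≈ -0.54190, f(61/14) ≈ -0.93756, f(5) ≈ -0.95892.
Sum = Δs · [f(8/7) + f(25/14) + f(17/7) + ...].
Sum ≈ 0.11100.

0.11100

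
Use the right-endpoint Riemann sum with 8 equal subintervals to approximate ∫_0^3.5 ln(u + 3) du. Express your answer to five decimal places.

5.53715

Δu = (3.5 − 0)/8 = 0.4375.
Right endpoints: 0.4375, 0.875, 1.3125, 1.75, 2.1875, 2.625, 3.0625, 3.5.
f(0.4375) ≈ 1.23474, f(0.875) ≈ 1.35455, f(1.3125) ≈ 1.46152, f(1.75) ≈ 1.55814, f(2.1875) ≈ 1.64625, f(2.625) ≈ 1.72722, f(3.0625) ≈ 1.80212, f(3.5) ≈ 1.87180.
Sum = Δu · [f(0.4375) + f(0.875) + f(1.3125) + ...].
Sum ≈ 5.53715.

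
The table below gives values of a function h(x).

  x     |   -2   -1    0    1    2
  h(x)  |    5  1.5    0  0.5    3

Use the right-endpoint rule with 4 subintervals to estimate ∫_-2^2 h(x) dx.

Δx = 1.
Sum = 1·[1.5 + 0 + 0.5 + 3] = 5.

5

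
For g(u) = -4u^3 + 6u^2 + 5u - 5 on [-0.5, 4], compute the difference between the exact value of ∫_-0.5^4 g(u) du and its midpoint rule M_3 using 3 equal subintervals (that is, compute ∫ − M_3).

Exact integral: ∫_-0.5^4 g(u) du = -110.8125.
M_3 = -98.15625.
Error = -110.8125 − (-98.15625) = -12.65625.

-12.65625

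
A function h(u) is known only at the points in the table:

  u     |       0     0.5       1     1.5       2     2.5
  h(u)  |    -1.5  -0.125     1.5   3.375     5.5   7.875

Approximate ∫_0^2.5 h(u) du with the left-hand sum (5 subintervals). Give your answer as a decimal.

Δu = 0.5.
Sum = 0.5·[(-1.5) + (-0.125) + 1.5 + 3.375 + 5.5] = 4.375.

4.375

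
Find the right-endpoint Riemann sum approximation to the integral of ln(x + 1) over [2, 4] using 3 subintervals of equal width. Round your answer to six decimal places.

2.916705

Δx = (4 − 2)/3 = 2/3.
Right endpoints: 8/3, 10/3, 4.
f(8/3) ≈ 1.299283, f(10/3) ≈ 1.466337, f(4) ≈ 1.609438.
Sum = Δx · [f(8/3) + f(10/3) + f(4)].
Sum ≈ 2.916705.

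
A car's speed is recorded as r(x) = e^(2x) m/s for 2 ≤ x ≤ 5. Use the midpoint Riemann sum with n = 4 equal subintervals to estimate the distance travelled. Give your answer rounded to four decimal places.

10019.8014

Δx = (5 − 2)/4 = 0.75.
Midpoints: 2.375, 3.125, 3.875, 4.625.
r(2.375) ≈ 115.5843, r(3.125) ≈ 518.0128, r(3.875) ≈ 2321.5724, r(4.625) ≈ 10404.5657.
Sum = Δx · [r(2.375) + r(3.125) + r(3.875) + r(4.625)].
Sum ≈ 10019.8014.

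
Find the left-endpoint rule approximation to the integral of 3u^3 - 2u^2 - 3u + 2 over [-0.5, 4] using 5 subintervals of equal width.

Δu = (4 − (-0.5))/5 = 0.9.
Left endpoints: -0.5, 0.4, 1.3, 2.2, 3.1.
f(-0.5) = 2.625, f(0.4) = 0.672, f(1.3) = 1.311, f(2.2) = 17.664, f(3.1) = 62.853.
Sum = Δu · [f(-0.5) + f(0.4) + f(1.3) + f(2.2) + f(3.1)].
Sum = 76.6125.

76.6125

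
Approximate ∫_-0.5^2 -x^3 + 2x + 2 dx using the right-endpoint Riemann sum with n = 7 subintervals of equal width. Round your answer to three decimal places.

Δx = (2 − (-0.5))/7 = 5/14.
Right endpoints: -1/7, 3/14, 4/7, 13/14, 9/7, 23/14, 2.
f(-1/7) = 589/343, f(3/14) = 6637/2744, f(4/7) = 1014/343, f(13/14) = 8387/2744, f(9/7) = 839/343, f(23/14) = 2337/2744, f(2) = -2.
Sum = Δx · [f(-1/7) + f(3/14) + f(4/7) + ...].
Sum ≈ 4.088.

4.088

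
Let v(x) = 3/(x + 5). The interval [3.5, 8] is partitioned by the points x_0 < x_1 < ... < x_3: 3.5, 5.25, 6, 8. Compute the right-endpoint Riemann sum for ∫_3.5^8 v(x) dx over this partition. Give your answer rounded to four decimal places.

Subinterval widths: 1.75, 0.75, 2.
Right endpoints: 5.25, 6, 8.
v(5.25) = 12/41, v(6) = 3/11, v(8) = 3/13.
Sum = Σ Δx_i · v(x_i).
Sum ≈ 1.1783.

1.1783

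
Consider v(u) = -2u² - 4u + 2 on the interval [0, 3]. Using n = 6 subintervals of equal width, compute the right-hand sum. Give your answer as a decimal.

Δu = (3 − 0)/6 = 0.5.
Right endpoints: 0.5, 1, 1.5, 2, 2.5, 3.
v(0.5) = -0.5, v(1) = -4, v(1.5) = -8.5, v(2) = -14, v(2.5) = -20.5, v(3) = -28.
Sum = Δu · [v(0.5) + v(1) + v(1.5) + ...].
Sum = -37.75.

-37.75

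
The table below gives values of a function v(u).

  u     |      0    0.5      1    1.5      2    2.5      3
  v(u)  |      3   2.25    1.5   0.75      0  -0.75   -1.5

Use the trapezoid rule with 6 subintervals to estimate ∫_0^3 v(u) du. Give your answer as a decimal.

Δu = 0.5.
T_6 = (0.5/2)·[3 + 2·2.25 + 2·1.5 + 2·0.75 + 2·0 + 2·(-0.75) + (-1.5)] = 2.25.

2.25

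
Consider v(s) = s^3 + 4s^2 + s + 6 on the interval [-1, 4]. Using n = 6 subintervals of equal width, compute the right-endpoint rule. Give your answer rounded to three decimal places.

247.002

Δs = (4 − (-1))/6 = 5/6.
Right endpoints: -1/6, 2/3, 1.5, 7/3, 19/6, 4.
v(-1/6) = 1283/216, v(2/3) = 236/27, v(1.5) = 19.875, v(7/3) = 1156/27, v(19/6) = 17503/216, v(4) = 138.
Sum = Δs · [v(-1/6) + v(2/3) + v(1.5) + ...].
Sum ≈ 247.002.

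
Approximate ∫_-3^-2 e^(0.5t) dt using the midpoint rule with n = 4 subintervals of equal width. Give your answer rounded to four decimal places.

0.2893

Δt = (-2 − (-3))/4 = 0.25.
Midpoints: -2.875, -2.625, -2.375, -2.125.
f(-2.875) ≈ 0.2375, f(-2.625) ≈ 0.2691, f(-2.375) ≈ 0.3050, f(-2.125) ≈ 0.3456.
Sum = Δt · [f(-2.875) + f(-2.625) + f(-2.375) + f(-2.125)].
Sum ≈ 0.2893.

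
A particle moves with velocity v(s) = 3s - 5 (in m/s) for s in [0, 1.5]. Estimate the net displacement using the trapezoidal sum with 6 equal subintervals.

-4.125

Δs = (1.5 − 0)/6 = 0.25.
v(0) = -5, v(0.25) = -4.25, v(0.5) = -3.5, v(0.75) = -2.75, v(1) = -2, v(1.25) = -1.25, v(1.5) = -0.5.
T_6 = (Δs/2)·[v(s_0) + 2v(s_1) + ... + 2v(s_{5}) + v(s_6)].
Sum = -4.125.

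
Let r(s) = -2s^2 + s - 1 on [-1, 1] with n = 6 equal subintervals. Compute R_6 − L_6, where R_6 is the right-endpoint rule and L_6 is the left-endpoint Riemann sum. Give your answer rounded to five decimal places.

R_6 ≈ -3.0740741.
L_6 ≈ -3.7407407.
R_6 − L_6 ≈ 0.66667.

0.66667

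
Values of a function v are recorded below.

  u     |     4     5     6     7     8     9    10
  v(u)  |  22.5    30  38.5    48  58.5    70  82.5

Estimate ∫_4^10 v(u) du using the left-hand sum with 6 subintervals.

267.5

Δu = 1.
Sum = 1·[22.5 + 30 + 38.5 + 48 + 58.5 + 70] = 267.5.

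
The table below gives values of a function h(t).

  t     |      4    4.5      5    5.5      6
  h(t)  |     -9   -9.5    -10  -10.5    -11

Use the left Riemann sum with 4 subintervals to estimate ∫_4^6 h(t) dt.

-19.5

Δt = 0.5.
Sum = 0.5·[(-9) + (-9.5) + (-10) + (-10.5)] = -19.5.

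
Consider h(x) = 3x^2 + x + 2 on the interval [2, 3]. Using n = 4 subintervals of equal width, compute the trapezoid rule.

23.53125

Δx = (3 − 2)/4 = 0.25.
h(2) = 16, h(2.25) = 19.4375, h(2.5) = 23.25, h(2.75) = 27.4375, h(3) = 32.
T_4 = (Δx/2)·[h(x_0) + 2h(x_1) + 2h(x_2) + 2h(x_3) + h(x_4)].
Sum = 23.53125.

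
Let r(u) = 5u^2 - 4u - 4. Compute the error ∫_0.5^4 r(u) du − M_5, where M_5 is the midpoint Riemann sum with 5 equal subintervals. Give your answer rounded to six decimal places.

Exact integral: ∫_0.5^4 r(u) du ≈ 60.95833333.
M_5 = 60.24375.
Error ≈ 60.95833333 − 60.24375 ≈ 0.714583.

0.714583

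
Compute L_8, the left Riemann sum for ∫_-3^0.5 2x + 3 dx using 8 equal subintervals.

0.21875

Δx = (0.5 − (-3))/8 = 0.4375.
Left endpoints: -3, -2.5625, -2.125, -1.6875, -1.25, -0.8125, -0.375, 0.0625.
f(-3) = -3, f(-2.5625) = -2.125, f(-2.125) = -1.25, f(-1.6875) = -0.375, f(-1.25) = 0.5, f(-0.8125) = 1.375, f(-0.375) = 2.25, f(0.0625) = 3.125.
Sum = Δx · [f(-3) + f(-2.5625) + f(-2.125) + ...].
Sum = 0.21875.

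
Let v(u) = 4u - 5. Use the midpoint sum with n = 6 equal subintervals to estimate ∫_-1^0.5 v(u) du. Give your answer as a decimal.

Δu = (0.5 − (-1))/6 = 0.25.
Midpoints: -0.875, -0.625, -0.375, -0.125, 0.125, 0.375.
v(-0.875) = -8.5, v(-0.625) = -7.5, v(-0.375) = -6.5, v(-0.125) = -5.5, v(0.125) = -4.5, v(0.375) = -3.5.
Sum = Δu · [v(-0.875) + v(-0.625) + v(-0.375) + ...].
Sum = -9.

-9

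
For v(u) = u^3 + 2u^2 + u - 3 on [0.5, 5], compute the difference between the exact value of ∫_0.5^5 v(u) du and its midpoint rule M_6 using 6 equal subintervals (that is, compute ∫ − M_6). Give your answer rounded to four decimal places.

2.1621

Exact integral: ∫_0.5^5 v(u) du = 238.359375.
M_6 ≈ 236.197266.
Error ≈ 238.359375 − 236.197266 ≈ 2.1621.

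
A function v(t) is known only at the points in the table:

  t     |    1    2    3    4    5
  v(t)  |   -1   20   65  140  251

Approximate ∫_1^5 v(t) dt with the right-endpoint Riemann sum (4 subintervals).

Δt = 1.
Sum = 1·[20 + 65 + 140 + 251] = 476.

476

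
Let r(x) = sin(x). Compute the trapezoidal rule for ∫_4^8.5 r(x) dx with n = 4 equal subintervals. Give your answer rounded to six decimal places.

Δx = (8.5 − 4)/4 = 1.125.
r(4) ≈ -0.756802, r(5.125) ≈ -0.916077, r(6.25) ≈ -0.033179, r(7.375) ≈ 0.887465, r(8.5) ≈ 0.798487.
T_4 = (Δx/2)·[r(x_0) + 2r(x_1) + 2r(x_2) + 2r(x_3) + r(x_4)].
Sum ≈ -0.046068.

-0.046068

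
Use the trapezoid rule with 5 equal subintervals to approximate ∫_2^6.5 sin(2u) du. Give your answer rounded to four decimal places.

Δu = (6.5 − 2)/5 = 0.9.
f(2) ≈ -0.7568, f(2.9) ≈ -0.4646, f(3.8) ≈ 0.9679, f(4.7) ≈ 0.0248, f(5.6) ≈ -0.9792, f(6.5) ≈ 0.4202.
T_5 = (Δu/2)·[f(u_0) + 2f(u_1) + ... + 2f(u_{4}) + f(u_5)].
Sum ≈ -0.5575.

-0.5575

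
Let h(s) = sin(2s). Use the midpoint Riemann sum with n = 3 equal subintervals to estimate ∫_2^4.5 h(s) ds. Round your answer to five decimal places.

Δs = (4.5 − 2)/3 = 5/6.
Midpoints: 29/12, 3.25, 49/12.
h(29/12) ≈ -0.99270, h(3.25) ≈ 0.21512, h(49/12) ≈ 0.95151.
Sum = Δs · [h(29/12) + h(3.25) + h(49/12)].
Sum ≈ 0.14495.

0.14495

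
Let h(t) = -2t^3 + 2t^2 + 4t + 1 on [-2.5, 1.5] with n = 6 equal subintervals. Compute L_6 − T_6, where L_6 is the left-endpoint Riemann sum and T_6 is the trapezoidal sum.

10

L_6 ≈ 37.14814815.
T_6 ≈ 27.14814815.
L_6 − T_6 = 10.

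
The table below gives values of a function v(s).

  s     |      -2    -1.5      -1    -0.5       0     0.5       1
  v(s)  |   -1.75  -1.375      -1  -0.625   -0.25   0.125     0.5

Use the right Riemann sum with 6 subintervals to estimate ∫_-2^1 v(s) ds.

-1.3125

Δs = 0.5.
Sum = 0.5·[(-1.375) + (-1) + (-0.625) + (-0.25) + 0.125 + 0.5] = -1.3125.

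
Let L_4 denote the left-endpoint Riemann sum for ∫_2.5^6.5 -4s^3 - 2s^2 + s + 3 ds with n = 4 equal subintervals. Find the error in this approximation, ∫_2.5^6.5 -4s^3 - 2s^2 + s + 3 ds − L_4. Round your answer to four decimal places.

-514.6667

Exact integral: ∫_2.5^6.5 f(s) ds ≈ -1888.666667.
L_4 = -1374.
Error ≈ -1888.666667 − (-1374) ≈ -514.6667.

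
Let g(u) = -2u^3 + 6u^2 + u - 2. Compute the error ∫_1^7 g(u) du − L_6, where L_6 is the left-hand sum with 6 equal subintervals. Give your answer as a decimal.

Exact integral: ∫_1^7 g(u) du = -504.
L_6 = -327.
Error = -504 − (-327) = -177.

-177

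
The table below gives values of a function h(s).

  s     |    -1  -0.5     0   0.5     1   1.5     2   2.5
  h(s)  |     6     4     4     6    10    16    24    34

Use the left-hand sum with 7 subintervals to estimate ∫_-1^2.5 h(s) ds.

Δs = 0.5.
Sum = 0.5·[6 + 4 + 4 + 6 + 10 + 16 + 24] = 35.

35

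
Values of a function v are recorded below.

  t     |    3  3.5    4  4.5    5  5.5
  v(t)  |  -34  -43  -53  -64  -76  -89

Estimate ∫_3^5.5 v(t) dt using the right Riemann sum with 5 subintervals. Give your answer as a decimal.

Δt = 0.5.
Sum = 0.5·[(-43) + (-53) + (-64) + (-76) + (-89)] = -162.5.

-162.5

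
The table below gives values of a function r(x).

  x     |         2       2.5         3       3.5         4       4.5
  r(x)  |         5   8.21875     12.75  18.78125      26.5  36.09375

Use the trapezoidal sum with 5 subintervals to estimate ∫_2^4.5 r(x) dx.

43.3984375

Δx = 0.5.
T_5 = (0.5/2)·[5 + 2·8.21875 + 2·12.75 + 2·18.78125 + 2·26.5 + 36.09375] = 43.3984375.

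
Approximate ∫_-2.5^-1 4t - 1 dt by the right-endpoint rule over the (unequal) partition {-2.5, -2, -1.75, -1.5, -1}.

Subinterval widths: 0.5, 0.25, 0.25, 0.5.
Right endpoints: -2, -1.75, -1.5, -1.
f(-2) = -9, f(-1.75) = -8, f(-1.5) = -7, f(-1) = -5.
Sum = Σ Δt_i · f(t_i).
Sum = -10.75.

-10.75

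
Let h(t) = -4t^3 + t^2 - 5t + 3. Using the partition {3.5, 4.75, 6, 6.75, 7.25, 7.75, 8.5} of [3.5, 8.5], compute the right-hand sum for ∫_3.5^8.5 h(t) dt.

Subinterval widths: 1.25, 1.25, 0.75, 0.5, 0.5, 0.75.
Right endpoints: 4.75, 6, 6.75, 7.25, 7.75, 8.5.
h(4.75) = -426.875, h(6) = -855, h(6.75) = -1215.375, h(7.25) = -1505, h(7.75) = -1837.625, h(8.5) = -2423.75.
Sum = Σ Δt_i · h(t_i).
Sum = -6003.

-6003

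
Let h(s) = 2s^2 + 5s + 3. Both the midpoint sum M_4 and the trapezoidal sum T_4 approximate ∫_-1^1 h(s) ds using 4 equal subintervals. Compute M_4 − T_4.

M_4 = 7.25.
T_4 = 7.5.
M_4 − T_4 = -0.25.

-0.25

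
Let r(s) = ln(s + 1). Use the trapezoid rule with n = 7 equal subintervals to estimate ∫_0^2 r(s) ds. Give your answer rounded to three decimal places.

Δs = (2 − 0)/7 = 2/7.
r(0) ≈ 0.000, r(2/7) ≈ 0.251, r(4/7) ≈ 0.452, r(6/7) ≈ 0.619, r(8/7) ≈ 0.762, r(10/7) ≈ 0.887, r(12/7) ≈ 0.999, r(2) ≈ 1.099.
T_7 = (Δs/2)·[r(s_0) + 2r(s_1) + ... + 2r(s_{6}) + r(s_7)].
Sum ≈ 1.291.

1.291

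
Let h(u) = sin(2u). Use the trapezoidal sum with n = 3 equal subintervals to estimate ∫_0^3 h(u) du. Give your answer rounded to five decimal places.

Δu = (3 − 0)/3 = 1.
h(0) ≈ 0.00000, h(1) ≈ 0.90930, h(2) ≈ -0.75680, h(3) ≈ -0.27942.
T_3 = (Δu/2)·[h(u_0) + 2h(u_1) + 2h(u_2) + h(u_3)].
Sum ≈ 0.01279.

0.01279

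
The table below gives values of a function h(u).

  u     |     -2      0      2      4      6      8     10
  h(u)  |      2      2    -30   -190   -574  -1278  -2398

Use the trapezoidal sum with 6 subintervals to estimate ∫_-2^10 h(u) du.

-6536

Δu = 2.
T_6 = (2/2)·[2 + 2·2 + 2·(-30) + 2·(-190) + 2·(-574) + 2·(-1278) + (-2398)] = -6536.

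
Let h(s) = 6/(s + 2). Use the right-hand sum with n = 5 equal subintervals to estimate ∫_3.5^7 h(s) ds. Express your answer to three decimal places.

2.811

Δs = (7 − 3.5)/5 = 0.7.
Right endpoints: 4.2, 4.9, 5.6, 6.3, 7.
h(4.2) = 30/31, h(4.9) = 20/23, h(5.6) = 15/19, h(6.3) = 60/83, h(7) = 2/3.
Sum = Δs · [h(4.2) + h(4.9) + h(5.6) + h(6.3) + h(7)].
Sum ≈ 2.811.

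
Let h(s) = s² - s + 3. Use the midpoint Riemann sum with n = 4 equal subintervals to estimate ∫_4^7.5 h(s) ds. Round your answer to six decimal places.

Δs = (7.5 − 4)/4 = 0.875.
Midpoints: 4.4375, 5.3125, 6.1875, 7.0625.
h(4.4375) = 18.25390625, h(5.3125) = 25.91015625, h(6.1875) = 35.09765625, h(7.0625) = 45.81640625.
Sum = Δs · [h(4.4375) + h(5.3125) + h(6.1875) + h(7.0625)].
Sum ≈ 109.443359.

109.443359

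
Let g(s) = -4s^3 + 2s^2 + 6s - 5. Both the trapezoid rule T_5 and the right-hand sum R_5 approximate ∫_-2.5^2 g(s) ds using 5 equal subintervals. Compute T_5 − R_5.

T_5 = 12.6.
R_5 = -19.8.
T_5 − R_5 = 32.4.

32.4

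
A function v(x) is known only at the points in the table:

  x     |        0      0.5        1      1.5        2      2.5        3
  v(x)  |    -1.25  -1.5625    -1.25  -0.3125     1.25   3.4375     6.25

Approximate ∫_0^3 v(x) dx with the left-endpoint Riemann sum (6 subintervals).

Δx = 0.5.
Sum = 0.5·[(-1.25) + (-1.5625) + (-1.25) + (-0.3125) + 1.25 + 3.4375] = 0.15625.

0.15625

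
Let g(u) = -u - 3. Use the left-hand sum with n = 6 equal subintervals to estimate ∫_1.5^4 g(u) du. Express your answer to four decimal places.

-13.8542

Δu = (4 − 1.5)/6 = 5/12.
Left endpoints: 1.5, 23/12, 7/3, 2.75, 19/6, 43/12.
g(1.5) = -4.5, g(23/12) = -59/12, g(7/3) = -16/3, g(2.75) = -5.75, g(19/6) = -37/6, g(43/12) = -79/12.
Sum = Δu · [g(1.5) + g(23/12) + g(7/3) + ...].
Sum ≈ -13.8542.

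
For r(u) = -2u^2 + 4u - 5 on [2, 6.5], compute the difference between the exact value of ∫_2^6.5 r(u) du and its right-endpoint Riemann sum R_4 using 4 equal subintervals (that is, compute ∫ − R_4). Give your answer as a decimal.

34.8046875

Exact integral: ∫_2^6.5 r(u) du = -123.75.
R_4 = -158.5546875.
Error = -123.75 − (-158.5546875) = 34.8046875.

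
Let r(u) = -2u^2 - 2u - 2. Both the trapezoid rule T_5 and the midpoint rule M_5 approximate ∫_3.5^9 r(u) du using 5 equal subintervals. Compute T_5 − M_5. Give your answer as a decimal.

-3.3275

T_5 = -539.385.
M_5 = -536.0575.
T_5 − M_5 = -3.3275.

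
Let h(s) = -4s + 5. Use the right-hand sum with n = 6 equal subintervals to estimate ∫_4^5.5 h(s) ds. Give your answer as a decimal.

-21.75

Δs = (5.5 − 4)/6 = 0.25.
Right endpoints: 4.25, 4.5, 4.75, 5, 5.25, 5.5.
h(4.25) = -12, h(4.5) = -13, h(4.75) = -14, h(5) = -15, h(5.25) = -16, h(5.5) = -17.
Sum = Δs · [h(4.25) + h(4.5) + h(4.75) + ...].
Sum = -21.75.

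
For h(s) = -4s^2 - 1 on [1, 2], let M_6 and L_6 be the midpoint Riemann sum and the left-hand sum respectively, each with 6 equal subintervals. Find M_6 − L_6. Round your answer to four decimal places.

M_6 ≈ -10.324074.
L_6 ≈ -9.351852.
M_6 − L_6 ≈ -0.9722.

-0.9722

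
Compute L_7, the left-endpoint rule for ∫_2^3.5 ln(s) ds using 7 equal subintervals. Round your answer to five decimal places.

1.43760

Δs = (3.5 − 2)/7 = 3/14.
Left endpoints: 2, 31/14, 17/7, 37/14, 20/7, 43/14, 23/7.
f(2) ≈ 0.69315, f(31/14) ≈ 0.79493, f(17/7) ≈ 0.88730, f(37/14) ≈ 0.97186, f(20/7) ≈ 1.04982, f(43/14) ≈ 1.12214, f(23/7) ≈ 1.18958.
Sum = Δs · [f(2) + f(31/14) + f(17/7) + ...].
Sum ≈ 1.43760.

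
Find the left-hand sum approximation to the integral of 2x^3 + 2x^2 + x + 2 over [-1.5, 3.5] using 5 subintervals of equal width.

66.25

Δx = (3.5 − (-1.5))/5 = 1.
Left endpoints: -1.5, -0.5, 0.5, 1.5, 2.5.
f(-1.5) = -1.75, f(-0.5) = 1.75, f(0.5) = 3.25, f(1.5) = 14.75, f(2.5) = 48.25.
Sum = Δx · [f(-1.5) + f(-0.5) + f(0.5) + f(1.5) + f(2.5)].
Sum = 66.25.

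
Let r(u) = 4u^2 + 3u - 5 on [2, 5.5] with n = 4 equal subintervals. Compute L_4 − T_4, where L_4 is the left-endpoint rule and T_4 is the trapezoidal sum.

-50.53125

L_4 = 184.296875.
T_4 = 234.828125.
L_4 − T_4 = -50.53125.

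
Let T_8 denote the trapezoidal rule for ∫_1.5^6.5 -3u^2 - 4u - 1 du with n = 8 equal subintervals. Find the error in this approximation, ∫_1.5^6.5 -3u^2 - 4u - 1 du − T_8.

0.9765625

Exact integral: ∫_1.5^6.5 f(u) du = -356.25.
T_8 = -357.2265625.
Error = -356.25 − (-357.2265625) = 0.9765625.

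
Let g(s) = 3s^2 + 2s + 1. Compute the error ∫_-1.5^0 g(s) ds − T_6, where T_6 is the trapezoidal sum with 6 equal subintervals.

-0.046875

Exact integral: ∫_-1.5^0 g(s) ds = 2.625.
T_6 = 2.671875.
Error = 2.625 − 2.671875 = -0.046875.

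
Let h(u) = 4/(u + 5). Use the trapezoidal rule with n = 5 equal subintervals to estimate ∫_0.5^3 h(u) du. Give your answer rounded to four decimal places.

Δu = (3 − 0.5)/5 = 0.5.
h(0.5) = 8/11, h(1) = 2/3, h(1.5) = 8/13, h(2) = 4/7, h(2.5) = 8/15, h(3) = 0.5.
T_5 = (Δu/2)·[h(u_0) + 2h(u_1) + ... + 2h(u_{4}) + h(u_5)].
Sum ≈ 1.5002.

1.5002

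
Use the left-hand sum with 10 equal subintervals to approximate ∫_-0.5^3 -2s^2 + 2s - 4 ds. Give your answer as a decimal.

Δs = (3 − (-0.5))/10 = 0.35.
Left endpoints: -0.5, -0.15, 0.2, 0.55, 0.9, 1.25, 1.6, 1.95, 2.3, 2.65.
f(-0.5) = -5.5, f(-0.15) = -4.345, f(0.2) = -3.68, f(0.55) = -3.505, f(0.9) = -3.82, f(1.25) = -4.625, f(1.6) = -5.92, f(1.95) = -7.705, f(2.3) = -9.98, f(2.65) = -12.745.
Sum = Δs · [f(-0.5) + f(-0.15) + f(0.2) + ...].
Sum = -21.63875.

-21.63875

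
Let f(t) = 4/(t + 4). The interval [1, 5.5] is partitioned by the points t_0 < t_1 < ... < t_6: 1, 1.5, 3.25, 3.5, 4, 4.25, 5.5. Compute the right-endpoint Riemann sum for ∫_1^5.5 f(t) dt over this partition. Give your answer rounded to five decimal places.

Subinterval widths: 0.5, 1.75, 0.25, 0.5, 0.25, 1.25.
Right endpoints: 1.5, 3.25, 3.5, 4, 4.25, 5.5.
f(1.5) = 8/11, f(3.25) = 16/29, f(3.5) = 8/15, f(4) = 0.5, f(4.25) = 16/33, f(5.5) = 8/19.
Sum = Σ Δt_i · f(t_i).
Sum ≈ 2.36001.

2.36001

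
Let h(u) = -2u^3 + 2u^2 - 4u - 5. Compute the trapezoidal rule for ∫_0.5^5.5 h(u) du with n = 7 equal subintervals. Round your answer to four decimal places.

-438.4694

Δu = (5.5 − 0.5)/7 = 5/7.
h(0.5) = -6.75, h(17/14) = -14391/1372, h(27/14) = -26921/1372, h(37/14) = -52851/1372, h(47/14) = -98181/1372, h(57/14) = -168911/1372, h(67/14) = -271041/1372, h(5.5) = -299.25.
T_7 = (Δu/2)·[h(u_0) + 2h(u_1) + ... + 2h(u_{6}) + h(u_7)].
Sum ≈ -438.4694.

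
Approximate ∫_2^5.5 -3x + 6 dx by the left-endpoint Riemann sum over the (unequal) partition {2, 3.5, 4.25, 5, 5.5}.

Subinterval widths: 1.5, 0.75, 0.75, 0.5.
Left endpoints: 2, 3.5, 4.25, 5.
f(2) = 0, f(3.5) = -4.5, f(4.25) = -6.75, f(5) = -9.
Sum = Σ Δx_i · f(x_i).
Sum = -12.9375.

-12.9375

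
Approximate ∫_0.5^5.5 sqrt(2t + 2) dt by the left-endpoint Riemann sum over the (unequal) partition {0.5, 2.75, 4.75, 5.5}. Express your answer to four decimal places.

11.9177

Subinterval widths: 2.25, 2, 0.75.
Left endpoints: 0.5, 2.75, 4.75.
f(0.5) ≈ 1.7321, f(2.75) ≈ 2.7386, f(4.75) ≈ 3.3912.
Sum = Σ Δt_i · f(t_i).
Sum ≈ 11.9177.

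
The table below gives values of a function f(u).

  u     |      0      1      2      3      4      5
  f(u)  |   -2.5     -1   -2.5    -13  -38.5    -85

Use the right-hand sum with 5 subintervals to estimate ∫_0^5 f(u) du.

Δu = 1.
Sum = 1·[(-1) + (-2.5) + (-13) + (-38.5) + (-85)] = -140.

-140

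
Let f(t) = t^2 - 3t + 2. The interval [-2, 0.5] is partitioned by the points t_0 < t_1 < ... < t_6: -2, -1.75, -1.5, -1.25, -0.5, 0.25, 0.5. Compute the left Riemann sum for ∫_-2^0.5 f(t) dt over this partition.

16.390625

Subinterval widths: 0.25, 0.25, 0.25, 0.75, 0.75, 0.25.
Left endpoints: -2, -1.75, -1.5, -1.25, -0.5, 0.25.
f(-2) = 12, f(-1.75) = 10.3125, f(-1.5) = 8.75, f(-1.25) = 7.3125, f(-0.5) = 3.75, f(0.25) = 1.3125.
Sum = Σ Δt_i · f(t_i).
Sum = 16.390625.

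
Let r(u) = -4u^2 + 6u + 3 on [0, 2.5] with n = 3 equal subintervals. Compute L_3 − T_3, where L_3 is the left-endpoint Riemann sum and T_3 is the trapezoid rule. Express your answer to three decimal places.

L_3 ≈ 8.42593.
T_3 ≈ 4.25926.
L_3 − T_3 ≈ 4.167.

4.167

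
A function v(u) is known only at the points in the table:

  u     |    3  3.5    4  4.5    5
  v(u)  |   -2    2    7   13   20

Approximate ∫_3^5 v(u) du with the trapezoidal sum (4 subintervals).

Δu = 0.5.
T_4 = (0.5/2)·[(-2) + 2·2 + 2·7 + 2·13 + 20] = 15.5.

15.5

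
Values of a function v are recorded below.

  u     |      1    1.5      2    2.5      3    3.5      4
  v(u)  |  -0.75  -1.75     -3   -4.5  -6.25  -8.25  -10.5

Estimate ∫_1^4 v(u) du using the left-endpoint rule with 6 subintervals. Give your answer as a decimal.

Δu = 0.5.
Sum = 0.5·[(-0.75) + (-1.75) + (-3) + (-4.5) + (-6.25) + (-8.25)] = -12.25.

-12.25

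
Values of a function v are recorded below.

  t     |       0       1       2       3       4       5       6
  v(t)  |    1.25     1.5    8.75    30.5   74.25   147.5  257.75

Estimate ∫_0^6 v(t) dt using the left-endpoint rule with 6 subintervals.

Δt = 1.
Sum = 1·[1.25 + 1.5 + 8.75 + 30.5 + 74.25 + 147.5] = 263.75.

263.75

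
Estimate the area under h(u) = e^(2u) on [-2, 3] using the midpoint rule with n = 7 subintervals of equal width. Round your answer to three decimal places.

185.522

Δu = (3 − (-2))/7 = 5/7.
Midpoints: -23/14, -13/14, -3/14, 0.5, 17/14, 27/14, 37/14.
h(-23/14) ≈ 0.037, h(-13/14) ≈ 0.156, h(-3/14) ≈ 0.651, h(0.5) ≈ 2.718, h(17/14) ≈ 11.343, h(27/14) ≈ 47.330, h(37/14) ≈ 197.495.
Sum = Δu · [h(-23/14) + h(-13/14) + h(-3/14) + ...].
Sum ≈ 185.522.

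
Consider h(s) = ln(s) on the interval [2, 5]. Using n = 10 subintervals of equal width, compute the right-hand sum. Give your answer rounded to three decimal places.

3.796

Δs = (5 − 2)/10 = 0.3.
Right endpoints: 2.3, 2.6, 2.9, 3.2, 3.5, 3.8, 4.1, 4.4, 4.7, 5.
h(2.3) ≈ 0.833, h(2.6) ≈ 0.956, h(2.9) ≈ 1.065, h(3.2) ≈ 1.163, h(3.5) ≈ 1.253, h(3.8) ≈ 1.335, h(4.1) ≈ 1.411, h(4.4) ≈ 1.482, h(4.7) ≈ 1.548, h(5) ≈ 1.609.
Sum = Δs · [h(2.3) + h(2.6) + h(2.9) + ...].
Sum ≈ 3.796.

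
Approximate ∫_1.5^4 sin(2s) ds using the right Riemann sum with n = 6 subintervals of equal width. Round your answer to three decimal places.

Δs = (4 − 1.5)/6 = 5/12.
Right endpoints: 23/12, 7/3, 2.75, 19/6, 43/12, 4.
f(23/12) ≈ -0.638, f(7/3) ≈ -0.999, f(2.75) ≈ -0.706, f(19/6) ≈ 0.050, f(43/12) ≈ 0.773, f(4) ≈ 0.989.
Sum = Δs · [f(23/12) + f(7/3) + f(2.75) + ...].
Sum ≈ -0.221.

-0.221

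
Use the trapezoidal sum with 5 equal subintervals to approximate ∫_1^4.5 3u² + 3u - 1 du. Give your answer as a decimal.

Δu = (4.5 − 1)/5 = 0.7.
f(1) = 5, f(1.7) = 12.77, f(2.4) = 23.48, f(3.1) = 37.13, f(3.8) = 53.72, f(4.5) = 73.25.
T_5 = (Δu/2)·[f(u_0) + 2f(u_1) + ... + 2f(u_{4}) + f(u_5)].
Sum = 116.3575.

116.3575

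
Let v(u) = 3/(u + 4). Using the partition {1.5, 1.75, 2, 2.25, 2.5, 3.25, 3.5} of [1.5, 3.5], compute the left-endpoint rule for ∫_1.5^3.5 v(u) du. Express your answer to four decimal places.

0.9614

Subinterval widths: 0.25, 0.25, 0.25, 0.25, 0.75, 0.25.
Left endpoints: 1.5, 1.75, 2, 2.25, 2.5, 3.25.
v(1.5) = 6/11, v(1.75) = 12/23, v(2) = 0.5, v(2.25) = 0.48, v(2.5) = 6/13, v(3.25) = 12/29.
Sum = Σ Δu_i · v(u_i).
Sum ≈ 0.9614.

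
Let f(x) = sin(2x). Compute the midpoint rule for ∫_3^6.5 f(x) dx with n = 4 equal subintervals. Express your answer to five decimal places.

Δx = (6.5 − 3)/4 = 0.875.
Midpoints: 3.4375, 4.3125, 5.1875, 6.0625.
f(3.4375) ≈ 0.55787, f(4.3125) ≈ 0.71720, f(5.1875) ≈ -0.81354, f(6.0625) ≈ -0.42718.
Sum = Δx · [f(3.4375) + f(4.3125) + f(5.1875) + f(6.0625)].
Sum ≈ 0.03005.

0.03005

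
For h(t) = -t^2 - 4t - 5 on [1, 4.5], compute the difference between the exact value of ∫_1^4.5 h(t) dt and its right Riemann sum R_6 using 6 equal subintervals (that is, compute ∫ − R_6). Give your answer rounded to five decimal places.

9.89641

Exact integral: ∫_1^4.5 h(t) dt ≈ -86.0416667.
R_6 ≈ -95.9380787.
Error ≈ -86.0416667 − (-95.9380787) ≈ 9.89641.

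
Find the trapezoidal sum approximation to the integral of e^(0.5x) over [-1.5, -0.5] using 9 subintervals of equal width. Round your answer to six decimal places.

0.613026

Δx = (-0.5 − (-1.5))/9 = 1/9.
f(-1.5) ≈ 0.472367, f(-25/18) ≈ 0.499352, f(-23/18) ≈ 0.527879, f(-7/6) ≈ 0.558035, f(-19/18) ≈ 0.589914, f(-17/18) ≈ 0.623615, f(-5/6) ≈ 0.659241, f(-13/18) ≈ 0.696902, f(-11/18) ≈ 0.736714, f(-0.5) ≈ 0.778801.
T_9 = (Δx/2)·[f(x_0) + 2f(x_1) + ... + 2f(x_{8}) + f(x_9)].
Sum ≈ 0.613026.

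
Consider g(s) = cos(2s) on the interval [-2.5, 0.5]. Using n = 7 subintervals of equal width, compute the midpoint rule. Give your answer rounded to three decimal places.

-0.061

Δs = (0.5 − (-2.5))/7 = 3/7.
Midpoints: -16/7, -13/7, -10/7, -1, -4/7, -1/7, 2/7.
g(-16/7) ≈ -0.140, g(-13/7) ≈ -0.840, g(-10/7) ≈ -0.960, g(-1) ≈ -0.416, g(-4/7) ≈ 0.415, g(-1/7) ≈ 0.959, g(2/7) ≈ 0.841.
Sum = Δs · [g(-16/7) + g(-13/7) + g(-10/7) + ...].
Sum ≈ -0.061.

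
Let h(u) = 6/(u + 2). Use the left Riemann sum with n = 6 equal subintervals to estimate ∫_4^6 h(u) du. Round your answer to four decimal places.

1.7684

Δu = (6 − 4)/6 = 1/3.
Left endpoints: 4, 13/3, 14/3, 5, 16/3, 17/3.
h(4) = 1, h(13/3) = 18/19, h(14/3) = 0.9, h(5) = 6/7, h(16/3) = 9/11, h(17/3) = 18/23.
Sum = Δu · [h(4) + h(13/3) + h(14/3) + ...].
Sum ≈ 1.7684.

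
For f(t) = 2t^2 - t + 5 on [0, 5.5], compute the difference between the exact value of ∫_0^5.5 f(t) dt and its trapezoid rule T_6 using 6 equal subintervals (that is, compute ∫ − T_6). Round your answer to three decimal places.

-1.541

Exact integral: ∫_0^5.5 f(t) dt ≈ 123.29167.
T_6 ≈ 124.83218.
Error ≈ 123.29167 − 124.83218 ≈ -1.541.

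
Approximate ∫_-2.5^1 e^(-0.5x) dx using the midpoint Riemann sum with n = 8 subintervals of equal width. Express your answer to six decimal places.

5.756141

Δx = (1 − (-2.5))/8 = 0.4375.
Midpoints: -2.28125, -1.84375, -1.40625, -0.96875, -0.53125, -0.09375, 0.34375, 0.78125.
f(-2.28125) ≈ 3.128723, f(-1.84375) ≈ 2.514000, f(-1.40625) ≈ 2.020056, f(-0.96875) ≈ 1.623160, f(-0.53125) ≈ 1.304246, f(-0.09375) ≈ 1.047991, f(0.34375) ≈ 0.842084, f(0.78125) ≈ 0.676634.
Sum = Δx · [f(-2.28125) + f(-1.84375) + f(-1.40625) + ...].
Sum ≈ 5.756141.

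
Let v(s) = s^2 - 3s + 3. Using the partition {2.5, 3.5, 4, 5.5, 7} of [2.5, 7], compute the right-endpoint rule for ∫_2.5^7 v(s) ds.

Subinterval widths: 1, 0.5, 1.5, 1.5.
Right endpoints: 3.5, 4, 5.5, 7.
v(3.5) = 4.75, v(4) = 7, v(5.5) = 16.75, v(7) = 31.
Sum = Σ Δs_i · v(s_i).
Sum = 79.875.

79.875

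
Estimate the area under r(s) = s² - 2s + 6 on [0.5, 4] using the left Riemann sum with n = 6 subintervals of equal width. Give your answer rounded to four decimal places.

24.1881

Δs = (4 − 0.5)/6 = 7/12.
Left endpoints: 0.5, 13/12, 5/3, 2.25, 17/6, 41/12.
r(0.5) = 5.25, r(13/12) = 721/144, r(5/3) = 49/9, r(2.25) = 6.5625, r(17/6) = 301/36, r(41/12) = 1561/144.
Sum = Δs · [r(0.5) + r(13/12) + r(5/3) + ...].
Sum ≈ 24.1881.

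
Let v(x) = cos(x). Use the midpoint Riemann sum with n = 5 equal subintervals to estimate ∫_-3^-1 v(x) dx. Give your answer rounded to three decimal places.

-0.705

Δx = (-1 − (-3))/5 = 0.4.
Midpoints: -2.8, -2.4, -2, -1.6, -1.2.
v(-2.8) ≈ -0.942, v(-2.4) ≈ -0.737, v(-2) ≈ -0.416, v(-1.6) ≈ -0.029, v(-1.2) ≈ 0.362.
Sum = Δx · [v(-2.8) + v(-2.4) + v(-2) + v(-1.6) + v(-1.2)].
Sum ≈ -0.705.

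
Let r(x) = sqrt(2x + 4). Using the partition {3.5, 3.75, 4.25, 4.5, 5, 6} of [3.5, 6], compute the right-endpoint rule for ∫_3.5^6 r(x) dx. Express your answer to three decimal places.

Subinterval widths: 0.25, 0.5, 0.25, 0.5, 1.
Right endpoints: 3.75, 4.25, 4.5, 5, 6.
r(3.75) ≈ 3.391, r(4.25) ≈ 3.536, r(4.5) ≈ 3.606, r(5) ≈ 3.742, r(6) ≈ 4.000.
Sum = Σ Δx_i · r(x_i).
Sum ≈ 9.388.

9.388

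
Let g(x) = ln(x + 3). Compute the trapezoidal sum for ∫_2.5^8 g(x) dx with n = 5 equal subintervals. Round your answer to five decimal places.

Δx = (8 − 2.5)/5 = 1.1.
g(2.5) ≈ 1.70475, g(3.6) ≈ 1.88707, g(4.7) ≈ 2.04122, g(5.8) ≈ 2.17475, g(6.9) ≈ 2.29253, g(8) ≈ 2.39790.
T_5 = (Δx/2)·[g(x_0) + 2g(x_1) + ... + 2g(x_{4}) + g(x_5)].
Sum ≈ 11.49159.

11.49159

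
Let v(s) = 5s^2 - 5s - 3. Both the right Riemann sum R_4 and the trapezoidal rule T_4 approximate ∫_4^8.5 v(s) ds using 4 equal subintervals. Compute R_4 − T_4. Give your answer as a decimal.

R_4 = 913.04296875.
T_4 = 767.49609375.
R_4 − T_4 = 145.546875.

145.546875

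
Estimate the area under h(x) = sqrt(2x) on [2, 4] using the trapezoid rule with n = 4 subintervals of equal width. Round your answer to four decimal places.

Δx = (4 − 2)/4 = 0.5.
h(2) ≈ 2.0000, h(2.5) ≈ 2.2361, h(3) ≈ 2.4495, h(3.5) ≈ 2.6458, h(4) ≈ 2.8284.
T_4 = (Δx/2)·[h(x_0) + 2h(x_1) + 2h(x_2) + 2h(x_3) + h(x_4)].
Sum ≈ 4.8728.

4.8728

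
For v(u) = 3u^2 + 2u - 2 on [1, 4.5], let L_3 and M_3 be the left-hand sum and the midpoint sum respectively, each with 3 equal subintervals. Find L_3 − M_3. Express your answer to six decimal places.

L_3 ≈ 66.98611111.
M_3 ≈ 101.18402778.
L_3 − M_3 ≈ -34.197917.

-34.197917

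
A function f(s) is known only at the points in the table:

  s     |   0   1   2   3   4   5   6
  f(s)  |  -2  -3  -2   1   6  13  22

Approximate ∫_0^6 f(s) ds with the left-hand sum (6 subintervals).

Δs = 1.
Sum = 1·[(-2) + (-3) + (-2) + 1 + 6 + 13] = 13.

13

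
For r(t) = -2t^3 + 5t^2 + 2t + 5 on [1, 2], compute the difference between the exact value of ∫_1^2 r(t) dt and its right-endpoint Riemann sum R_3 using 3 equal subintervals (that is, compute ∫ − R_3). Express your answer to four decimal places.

Exact integral: ∫_1^2 r(t) dt ≈ 12.166667.
R_3 ≈ 12.592593.
Error ≈ 12.166667 − 12.592593 ≈ -0.4259.

-0.4259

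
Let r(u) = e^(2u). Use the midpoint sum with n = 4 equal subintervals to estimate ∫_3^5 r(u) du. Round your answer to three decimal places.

Δu = (5 − 3)/4 = 0.5.
Midpoints: 3.25, 3.75, 4.25, 4.75.
r(3.25) ≈ 665.142, r(3.75) ≈ 1808.042, r(4.25) ≈ 4914.769, r(4.75) ≈ 13359.727.
Sum = Δu · [r(3.25) + r(3.75) + r(4.25) + r(4.75)].
Sum ≈ 10373.840.

10373.840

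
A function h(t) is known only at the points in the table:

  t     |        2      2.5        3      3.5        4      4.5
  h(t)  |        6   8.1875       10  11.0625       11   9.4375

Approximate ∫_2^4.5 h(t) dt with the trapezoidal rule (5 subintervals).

Δt = 0.5.
T_5 = (0.5/2)·[6 + 2·8.1875 + 2·10 + 2·11.0625 + 2·11 + 9.4375] = 23.984375.

23.984375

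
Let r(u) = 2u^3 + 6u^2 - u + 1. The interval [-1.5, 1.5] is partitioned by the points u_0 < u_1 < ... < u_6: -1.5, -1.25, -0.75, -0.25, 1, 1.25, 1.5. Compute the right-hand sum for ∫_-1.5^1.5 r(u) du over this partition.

Subinterval widths: 0.25, 0.5, 0.5, 1.25, 0.25, 0.25.
Right endpoints: -1.25, -0.75, -0.25, 1, 1.25, 1.5.
r(-1.25) = 7.71875, r(-0.75) = 4.28125, r(-0.25) = 1.59375, r(1) = 8, r(1.25) = 13.03125, r(1.5) = 19.75.
Sum = Σ Δu_i · r(u_i).
Sum = 23.0625.

23.0625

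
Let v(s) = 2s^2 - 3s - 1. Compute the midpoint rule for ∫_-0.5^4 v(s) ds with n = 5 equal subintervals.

14.0175

Δs = (4 − (-0.5))/5 = 0.9.
Midpoints: -0.05, 0.85, 1.75, 2.65, 3.55.
v(-0.05) = -0.845, v(0.85) = -2.105, v(1.75) = -0.125, v(2.65) = 5.095, v(3.55) = 13.555.
Sum = Δs · [v(-0.05) + v(0.85) + v(1.75) + v(2.65) + v(3.55)].
Sum = 14.0175.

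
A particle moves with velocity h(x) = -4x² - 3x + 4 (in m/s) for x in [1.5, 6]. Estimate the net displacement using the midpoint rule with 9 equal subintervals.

-315.75

Δx = (6 − 1.5)/9 = 0.5.
Midpoints: 1.75, 2.25, 2.75, 3.25, 3.75, 4.25, 4.75, 5.25, 5.75.
h(1.75) = -13.5, h(2.25) = -23, h(2.75) = -34.5, h(3.25) = -48, h(3.75) = -63.5, h(4.25) = -81, h(4.75) = -100.5, h(5.25) = -122, h(5.75) = -145.5.
Sum = Δx · [h(1.75) + h(2.25) + h(2.75) + ...].
Sum = -315.75.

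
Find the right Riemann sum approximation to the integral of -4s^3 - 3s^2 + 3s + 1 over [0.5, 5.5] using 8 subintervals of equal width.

-1275.1953125

Δs = (5.5 − 0.5)/8 = 0.625.
Right endpoints: 1.125, 1.75, 2.375, 3, 3.625, 4.25, 4.875, 5.5.
f(1.125) = -5.1171875, f(1.75) = -24.375, f(2.375) = -62.3828125, f(3) = -125, f(3.625) = -218.0859375, f(4.25) = -347.5, f(4.875) = -519.1015625, f(5.5) = -738.75.
Sum = Δs · [f(1.125) + f(1.75) + f(2.375) + ...].
Sum = -1275.1953125.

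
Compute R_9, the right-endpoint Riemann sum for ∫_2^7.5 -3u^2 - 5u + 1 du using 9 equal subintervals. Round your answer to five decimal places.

Δu = (7.5 − 2)/9 = 11/18.
Right endpoints: 47/18, 29/9, 23/6, 40/9, 91/18, 17/3, 113/18, 62/9, 7.5.
f(47/18) = -3511/108, f(29/9) = -1249/27, f(23/6) = -62.25, f(40/9) = -2173/27, f(91/18) = -10903/108, f(17/3) = -371/3, f(113/18) = -16051/108, f(62/9) = -4747/27, f(7.5) = -205.25.
Sum = Δu · [f(47/18) + f(29/9) + f(23/6) + ...].
Sum ≈ -596.32562.

-596.32562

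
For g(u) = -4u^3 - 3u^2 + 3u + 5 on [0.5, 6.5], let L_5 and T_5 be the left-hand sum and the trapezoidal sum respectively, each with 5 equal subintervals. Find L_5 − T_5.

L_5 = -1307.7.
T_5 = -2031.3.
L_5 − T_5 = 723.6.

723.6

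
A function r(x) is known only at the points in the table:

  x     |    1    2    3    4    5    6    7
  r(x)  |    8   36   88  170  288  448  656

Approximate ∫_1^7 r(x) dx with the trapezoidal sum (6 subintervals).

Δx = 1.
T_6 = (1/2)·[8 + 2·36 + 2·88 + 2·170 + 2·288 + 2·448 + 656] = 1362.

1362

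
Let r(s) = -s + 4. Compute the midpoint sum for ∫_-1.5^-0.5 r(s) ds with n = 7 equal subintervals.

5

Δs = (-0.5 − (-1.5))/7 = 1/7.
Midpoints: -10/7, -9/7, -8/7, -1, -6/7, -5/7, -4/7.
r(-10/7) = 38/7, r(-9/7) = 37/7, r(-8/7) = 36/7, r(-1) = 5, r(-6/7) = 34/7, r(-5/7) = 33/7, r(-4/7) = 32/7.
Sum = Δs · [r(-10/7) + r(-9/7) + r(-8/7) + ...].
Sum = 5.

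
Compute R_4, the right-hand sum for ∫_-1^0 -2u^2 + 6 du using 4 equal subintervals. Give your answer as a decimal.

Δu = (0 − (-1))/4 = 0.25.
Right endpoints: -0.75, -0.5, -0.25, 0.
f(-0.75) = 4.875, f(-0.5) = 5.5, f(-0.25) = 5.875, f(0) = 6.
Sum = Δu · [f(-0.75) + f(-0.5) + f(-0.25) + f(0)].
Sum = 5.5625.

5.5625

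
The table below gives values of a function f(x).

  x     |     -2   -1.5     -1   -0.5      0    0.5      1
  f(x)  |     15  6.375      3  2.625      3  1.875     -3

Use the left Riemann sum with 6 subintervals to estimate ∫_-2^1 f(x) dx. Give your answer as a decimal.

Δx = 0.5.
Sum = 0.5·[15 + 6.375 + 3 + 2.625 + 3 + 1.875] = 15.9375.

15.9375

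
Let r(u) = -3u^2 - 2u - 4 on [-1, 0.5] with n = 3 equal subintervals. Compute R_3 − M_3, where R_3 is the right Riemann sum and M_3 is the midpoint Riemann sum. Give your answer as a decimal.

-0.46875

R_3 = -6.75.
M_3 = -6.28125.
R_3 − M_3 = -0.46875.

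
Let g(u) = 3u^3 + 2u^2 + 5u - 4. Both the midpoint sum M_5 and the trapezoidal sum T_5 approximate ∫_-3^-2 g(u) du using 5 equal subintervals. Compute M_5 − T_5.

M_5 = -52.515.
T_5 = -52.72.
M_5 − T_5 = 0.205.

0.205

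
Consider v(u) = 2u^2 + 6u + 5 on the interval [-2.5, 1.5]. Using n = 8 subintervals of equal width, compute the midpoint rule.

20.5

Δu = (1.5 − (-2.5))/8 = 0.5.
Midpoints: -2.25, -1.75, -1.25, -0.75, -0.25, 0.25, 0.75, 1.25.
v(-2.25) = 1.625, v(-1.75) = 0.625, v(-1.25) = 0.625, v(-0.75) = 1.625, v(-0.25) = 3.625, v(0.25) = 6.625, v(0.75) = 10.625, v(1.25) = 15.625.
Sum = Δu · [v(-2.25) + v(-1.75) + v(-1.25) + ...].
Sum = 20.5.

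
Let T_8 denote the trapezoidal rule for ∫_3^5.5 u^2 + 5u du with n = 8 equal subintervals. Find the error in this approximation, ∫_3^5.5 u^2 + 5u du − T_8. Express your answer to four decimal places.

Exact integral: ∫_3^5.5 f(u) du ≈ 99.583333.
T_8 ≈ 99.624023.
Error ≈ 99.583333 − 99.624023 ≈ -0.0407.

-0.0407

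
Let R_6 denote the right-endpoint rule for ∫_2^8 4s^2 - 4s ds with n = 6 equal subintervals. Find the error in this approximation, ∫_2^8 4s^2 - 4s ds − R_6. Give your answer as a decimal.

Exact integral: ∫_2^8 f(s) ds = 552.
R_6 = 664.
Error = 552 − 664 = -112.

-112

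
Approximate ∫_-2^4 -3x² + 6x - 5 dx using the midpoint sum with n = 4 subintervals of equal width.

-62.625

Δx = (4 − (-2))/4 = 1.5.
Midpoints: -1.25, 0.25, 1.75, 3.25.
f(-1.25) = -17.1875, f(0.25) = -3.6875, f(1.75) = -3.6875, f(3.25) = -17.1875.
Sum = Δx · [f(-1.25) + f(0.25) + f(1.75) + f(3.25)].
Sum = -62.625.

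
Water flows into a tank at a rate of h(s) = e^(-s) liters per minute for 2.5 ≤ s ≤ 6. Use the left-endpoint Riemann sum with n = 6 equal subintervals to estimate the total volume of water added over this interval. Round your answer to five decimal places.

0.10507

Δs = (6 − 2.5)/6 = 7/12.
Left endpoints: 2.5, 37/12, 11/3, 4.25, 29/6, 65/12.
h(2.5) ≈ 0.08208, h(37/12) ≈ 0.04581, h(11/3) ≈ 0.02556, h(4.25) ≈ 0.01426, h(29/6) ≈ 0.00796, h(65/12) ≈ 0.00444.
Sum = Δs · [h(2.5) + h(37/12) + h(11/3) + ...].
Sum ≈ 0.10507.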